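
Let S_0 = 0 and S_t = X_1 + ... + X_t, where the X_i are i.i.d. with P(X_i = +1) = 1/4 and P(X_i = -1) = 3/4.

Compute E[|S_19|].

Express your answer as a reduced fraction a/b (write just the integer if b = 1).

S_19 takes values m ≡ 1 (mod 2) with |m| ≤ 19; P(S_19=m) = C(19,(19+m)/2) · (1/4)^((19+m)/2) · (3/4)^((19-m)/2).
Distribution: P(S=-19)=1162261467/274877906944, P(S=-17)=7360989291/274877906944, P(S=-15)=22082967873/274877906944, P(S=-13)=41712272649/274877906944, P(S=-11)=13904090883/68719476736, P(S=-9)=13904090883/68719476736, P(S=-7)=10814292909/68719476736, P(S=-5)=6694562277/68719476736, P(S=-3)=6694562277/137438953472, P(S=-1)=2727414261/137438953472, P(S=1)=909138087/137438953472, P(S=3)=247946751/137438953472, P(S=5)=27549639/68719476736, P(S=7)=4944807/68719476736, P(S=9)=706401/68719476736, P(S=11)=78489/68719476736, P(S=13)=26163/274877906944, P(S=15)=1539/274877906944, P(S=17)=57/274877906944, P(S=19)=1/274877906944
E[|S_19|] = Σ_m |m|·P(S_19=m) = 163711838773/17179869184

Answer: 163711838773/17179869184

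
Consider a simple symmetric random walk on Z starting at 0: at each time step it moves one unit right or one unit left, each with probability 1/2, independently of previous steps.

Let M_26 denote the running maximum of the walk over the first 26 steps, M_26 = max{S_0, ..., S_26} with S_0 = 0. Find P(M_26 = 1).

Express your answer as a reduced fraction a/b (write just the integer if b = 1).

Let M_26 = max(S_0,...,S_26). Use the reflection principle: for j ≥ 1, #{paths with M_26 ≥ j} = #{S_26 ≥ j} + #{S_26 ≥ j+1}.
By reflection, #{M_26 ≥ 1} = #{S_26 ≥ 1} + #{S_26 ≥ 2} = 28354132 + 28354132 = 56708264.
#{M_26 ≥ 2} = #{S_26 ≥ 2} + #{S_26 ≥ 3} = 28354132 + 18696432 = 47050564.
#{M_26 = 1} = 56708264 - 47050564 = 9657700.
P(M_26 = 1) = 9657700/67108864 = 2414425/16777216

Answer: 2414425/16777216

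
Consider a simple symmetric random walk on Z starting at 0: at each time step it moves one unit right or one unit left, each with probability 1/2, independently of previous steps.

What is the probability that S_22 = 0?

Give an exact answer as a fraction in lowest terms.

To return to 0 after 22 steps: need exactly 11 steps of +1 and 11 of -1.
Favorable paths: C(22,11) = 705432
Total paths: 2^22 = 4194304
P = 705432/4194304 = 88179/524288

Answer: 88179/524288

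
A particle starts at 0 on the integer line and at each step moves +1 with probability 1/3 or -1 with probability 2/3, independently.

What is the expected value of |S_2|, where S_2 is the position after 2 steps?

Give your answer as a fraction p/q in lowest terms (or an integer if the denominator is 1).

Answer: 10/9

Derivation:
S_2 takes values m ≡ 0 (mod 2) with |m| ≤ 2; P(S_2=m) = C(2,(2+m)/2) · (1/3)^((2+m)/2) · (2/3)^((2-m)/2).
Distribution: P(S=-2)=4/9, P(S=0)=4/9, P(S=2)=1/9
E[|S_2|] = Σ_m |m|·P(S_2=m) = 10/9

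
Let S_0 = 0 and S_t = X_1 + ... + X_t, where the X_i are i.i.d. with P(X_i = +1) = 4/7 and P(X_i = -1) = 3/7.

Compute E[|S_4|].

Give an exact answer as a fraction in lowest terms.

Answer: 3748/2401

Derivation:
S_4 takes values m ≡ 0 (mod 2) with |m| ≤ 4; P(S_4=m) = C(4,(4+m)/2) · (4/7)^((4+m)/2) · (3/7)^((4-m)/2).
Distribution: P(S=-4)=81/2401, P(S=-2)=432/2401, P(S=0)=864/2401, P(S=2)=768/2401, P(S=4)=256/2401
E[|S_4|] = Σ_m |m|·P(S_4=m) = 3748/2401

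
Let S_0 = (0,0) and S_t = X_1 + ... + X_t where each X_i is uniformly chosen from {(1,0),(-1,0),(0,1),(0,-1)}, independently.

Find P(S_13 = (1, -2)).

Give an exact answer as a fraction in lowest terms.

Let h be the number of horizontal steps (so 13-h are vertical). To end at (1,-2) need (h+1)/2 right-steps and ((13-h)-2)/2 up-steps.
Sum over h with 1 ≤ h ≤ 11, h ≡ 1 (mod 2), 13-h ≡ 0 (mod 2):
h=1: C(13,1)·C(1,1)·C(12,5) = 13·1·792 = 10296
h=3: C(13,3)·C(3,2)·C(10,4) = 286·3·210 = 180180
h=5: C(13,5)·C(5,3)·C(8,3) = 1287·10·56 = 720720
h=7: C(13,7)·C(7,4)·C(6,2) = 1716·35·15 = 900900
h=9: C(13,9)·C(9,5)·C(4,1) = 715·126·4 = 360360
h=11: C(13,11)·C(11,6)·C(2,0) = 78·462·1 = 36036
Total favorable: 2208492
Total paths: 4^13 = 67108864
P = 2208492/67108864 = 552123/16777216

Answer: 552123/16777216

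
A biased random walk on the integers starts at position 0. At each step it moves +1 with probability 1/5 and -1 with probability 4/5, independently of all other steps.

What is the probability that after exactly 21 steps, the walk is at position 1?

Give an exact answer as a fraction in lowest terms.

Answer: 369849532416/476837158203125

Derivation:
To reach position 1 after 21 steps: need 11 steps of +1 and 10 steps of -1.
Number of such sequences: C(21,11) = 352716
Each has probability (1/5)^11 · (4/5)^10 = 1048576/476837158203125
P = 352716 · 1048576/476837158203125 = 369849532416/476837158203125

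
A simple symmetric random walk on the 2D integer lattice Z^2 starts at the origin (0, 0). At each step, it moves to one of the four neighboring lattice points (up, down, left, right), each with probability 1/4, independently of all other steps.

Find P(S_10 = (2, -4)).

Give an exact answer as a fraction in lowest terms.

Let h be the number of horizontal steps (so 10-h are vertical). To end at (2,-4) need (h+2)/2 right-steps and ((10-h)-4)/2 up-steps.
Sum over h with 2 ≤ h ≤ 6, h ≡ 0 (mod 2), 10-h ≡ 0 (mod 2):
h=2: C(10,2)·C(2,2)·C(8,2) = 45·1·28 = 1260
h=4: C(10,4)·C(4,3)·C(6,1) = 210·4·6 = 5040
h=6: C(10,6)·C(6,4)·C(4,0) = 210·15·1 = 3150
Total favorable: 9450
Total paths: 4^10 = 1048576
P = 9450/1048576 = 4725/524288

Answer: 4725/524288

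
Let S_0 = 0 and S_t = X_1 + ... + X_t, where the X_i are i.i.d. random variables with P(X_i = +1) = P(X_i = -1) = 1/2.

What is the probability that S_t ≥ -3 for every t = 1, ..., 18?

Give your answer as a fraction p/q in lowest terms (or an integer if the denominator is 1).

Let f(t,s) = #length-t paths at position s with S_1..S_t all ≥ -3.
f(t,s) = f(t-1,s-1) + f(t-1,s+1) for s ≥ -3; f(t,s) = 0 for s < -3.
t=0: f(0,0)=1
t=1: f(1,-1)=1 f(1,1)=1
t=2: f(2,-2)=1 f(2,0)=2 f(2,2)=1
t=3: f(3,-3)=1 f(3,-1)=3 f(3,1)=3 f(3,3)=1
t=4: f(4,-2)=4 f(4,0)=6 f(4,2)=4 f(4,4)=1
t=5: f(5,-3)=4 f(5,-1)=10 f(5,1)=10 f(5,3)=5 f(5,5)=1
t=6: f(6,-2)=14 f(6,0)=20 f(6,2)=15 f(6,4)=6 f(6,6)=1
t=7: f(7,-3)=14 f(7,-1)=34 f(7,1)=35 f(7,3)=21 f(7,5)=7 f(7,7)=1
t=8: f(8,-2)=48 f(8,0)=69 f(8,2)=56 f(8,4)=28 f(8,6)=8 f(8,8)=1
t=9: f(9,-3)=48 f(9,-1)=117 f(9,1)=125 f(9,3)=84 f(9,5)=36 f(9,7)=9 f(9,9)=1
t=10: f(10,-2)=165 f(10,0)=242 f(10,2)=209 f(10,4)=120 f(10,6)=45 f(10,8)=10 f(10,10)=1
t=11: f(11,-3)=165 f(11,-1)=407 f(11,1)=451 f(11,3)=329 f(11,5)=165 f(11,7)=55 f(11,9)=11 f(11,11)=1
t=12: f(12,-2)=572 f(12,0)=858 f(12,2)=780 f(12,4)=494 f(12,6)=220 f(12,8)=66 f(12,10)=12 f(12,12)=1
t=13: f(13,-3)=572 f(13,-1)=1430 f(13,1)=1638 f(13,3)=1274 f(13,5)=714 f(13,7)=286 f(13,9)=78 f(13,11)=13 f(13,13)=1
t=14: f(14,-2)=2002 f(14,0)=3068 f(14,2)=2912 f(14,4)=1988 f(14,6)=1000 f(14,8)=364 f(14,10)=91 f(14,12)=14 f(14,14)=1
t=15: f(15,-3)=2002 f(15,-1)=5070 f(15,1)=5980 f(15,3)=4900 f(15,5)=2988 f(15,7)=1364 f(15,9)=455 f(15,11)=105 f(15,13)=15 f(15,15)=1
t=16: f(16,-2)=7072 f(16,0)=11050 f(16,2)=10880 f(16,4)=7888 f(16,6)=4352 f(16,8)=1819 f(16,10)=560 f(16,12)=120 f(16,14)=16 f(16,16)=1
t=17: f(17,-3)=7072 f(17,-1)=18122 f(17,1)=21930 f(17,3)=18768 f(17,5)=12240 f(17,7)=6171 f(17,9)=2379 f(17,11)=680 f(17,13)=136 f(17,15)=17 f(17,17)=1
t=18: f(18,-2)=25194 f(18,0)=40052 f(18,2)=40698 f(18,4)=31008 f(18,6)=18411 f(18,8)=8550 f(18,10)=3059 f(18,12)=816 f(18,14)=153 f(18,16)=18 f(18,18)=1
Σ_s f(18,s) = 167960
P = 167960/262144 = 20995/32768

Answer: 20995/32768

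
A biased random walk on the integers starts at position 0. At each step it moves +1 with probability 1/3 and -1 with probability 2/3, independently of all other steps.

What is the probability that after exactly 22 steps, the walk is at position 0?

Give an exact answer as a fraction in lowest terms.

To be at 0 after 22 steps: need exactly 11 steps of +1 and 11 of -1.
Number of such sequences: C(22,11) = 705432
Each has probability (1/3)^11 · (2/3)^11 = 2048/31381059609
P = 705432 · 2048/31381059609 = 481574912/10460353203

Answer: 481574912/10460353203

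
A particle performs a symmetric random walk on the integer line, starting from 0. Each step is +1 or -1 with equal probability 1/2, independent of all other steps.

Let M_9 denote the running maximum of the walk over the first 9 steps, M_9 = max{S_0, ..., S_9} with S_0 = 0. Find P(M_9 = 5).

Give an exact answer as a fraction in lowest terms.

Let M_9 = max(S_0,...,S_9). Use the reflection principle: for j ≥ 1, #{paths with M_9 ≥ j} = #{S_9 ≥ j} + #{S_9 ≥ j+1}.
By reflection, #{M_9 ≥ 5} = #{S_9 ≥ 5} + #{S_9 ≥ 6} = 46 + 10 = 56.
#{M_9 ≥ 6} = #{S_9 ≥ 6} + #{S_9 ≥ 7} = 10 + 10 = 20.
#{M_9 = 5} = 56 - 20 = 36.
P(M_9 = 5) = 36/512 = 9/128

Answer: 9/128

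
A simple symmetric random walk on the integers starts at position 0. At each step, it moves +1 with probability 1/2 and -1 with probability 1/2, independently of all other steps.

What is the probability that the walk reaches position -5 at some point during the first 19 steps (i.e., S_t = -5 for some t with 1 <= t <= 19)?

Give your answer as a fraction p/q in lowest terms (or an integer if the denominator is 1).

Count via complement. Let g(t,s) = #length-t paths at position s with S_1..S_t all ≠ -5.
g(t,s) = g(t-1,s-1) + g(t-1,s+1) for s ≠ -5; g(t,-5) = 0.
t=0: g(0,0)=1
t=1: g(1,-1)=1 g(1,1)=1
t=2: g(2,-2)=1 g(2,0)=2 g(2,2)=1
t=3: g(3,-3)=1 g(3,-1)=3 g(3,1)=3 g(3,3)=1
t=4: g(4,-4)=1 g(4,-2)=4 g(4,0)=6 g(4,2)=4 g(4,4)=1
t=5: g(5,-3)=5 g(5,-1)=10 g(5,1)=10 g(5,3)=5 g(5,5)=1
t=6: g(6,-4)=5 g(6,-2)=15 g(6,0)=20 g(6,2)=15 g(6,4)=6 g(6,6)=1
t=7: g(7,-3)=20 g(7,-1)=35 g(7,1)=35 g(7,3)=21 g(7,5)=7 g(7,7)=1
t=8: g(8,-4)=20 g(8,-2)=55 g(8,0)=70 g(8,2)=56 g(8,4)=28 g(8,6)=8 g(8,8)=1
t=9: g(9,-3)=75 g(9,-1)=125 g(9,1)=126 g(9,3)=84 g(9,5)=36 g(9,7)=9 g(9,9)=1
t=10: g(10,-4)=75 g(10,-2)=200 g(10,0)=251 g(10,2)=210 g(10,4)=120 g(10,6)=45 g(10,8)=10 g(10,10)=1
t=11: g(11,-3)=275 g(11,-1)=451 g(11,1)=461 g(11,3)=330 g(11,5)=165 g(11,7)=55 g(11,9)=11 g(11,11)=1
t=12: g(12,-4)=275 g(12,-2)=726 g(12,0)=912 g(12,2)=791 g(12,4)=495 g(12,6)=220 g(12,8)=66 g(12,10)=12 g(12,12)=1
t=13: g(13,-3)=1001 g(13,-1)=1638 g(13,1)=1703 g(13,3)=1286 g(13,5)=715 g(13,7)=286 g(13,9)=78 g(13,11)=13 g(13,13)=1
t=14: g(14,-4)=1001 g(14,-2)=2639 g(14,0)=3341 g(14,2)=2989 g(14,4)=2001 g(14,6)=1001 g(14,8)=364 g(14,10)=91 g(14,12)=14 g(14,14)=1
t=15: g(15,-3)=3640 g(15,-1)=5980 g(15,1)=6330 g(15,3)=4990 g(15,5)=3002 g(15,7)=1365 g(15,9)=455 g(15,11)=105 g(15,13)=15 g(15,15)=1
t=16: g(16,-4)=3640 g(16,-2)=9620 g(16,0)=12310 g(16,2)=11320 g(16,4)=7992 g(16,6)=4367 g(16,8)=1820 g(16,10)=560 g(16,12)=120 g(16,14)=16 g(16,16)=1
t=17: g(17,-3)=13260 g(17,-1)=21930 g(17,1)=23630 g(17,3)=19312 g(17,5)=12359 g(17,7)=6187 g(17,9)=2380 g(17,11)=680 g(17,13)=136 g(17,15)=17 g(17,17)=1
t=18: g(18,-4)=13260 g(18,-2)=35190 g(18,0)=45560 g(18,2)=42942 g(18,4)=31671 g(18,6)=18546 g(18,8)=8567 g(18,10)=3060 g(18,12)=816 g(18,14)=153 g(18,16)=18 g(18,18)=1
t=19: g(19,-3)=48450 g(19,-1)=80750 g(19,1)=88502 g(19,3)=74613 g(19,5)=50217 g(19,7)=27113 g(19,9)=11627 g(19,11)=3876 g(19,13)=969 g(19,15)=171 g(19,17)=19 g(19,19)=1
Paths never hitting -5: Σ_s g(19,s) = 386308
Paths hitting -5: 2^19 - 386308 = 137980
P = 137980/524288 = 34495/131072

Answer: 34495/131072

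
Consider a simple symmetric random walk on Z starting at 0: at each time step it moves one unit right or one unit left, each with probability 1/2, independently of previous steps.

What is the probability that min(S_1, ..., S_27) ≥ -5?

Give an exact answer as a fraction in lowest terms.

Answer: 50480055/67108864

Derivation:
Let f(t,s) = #length-t paths at position s with S_1..S_t all ≥ -5.
f(t,s) = f(t-1,s-1) + f(t-1,s+1) for s ≥ -5; f(t,s) = 0 for s < -5.
t=0: f(0,0)=1
t=1: f(1,-1)=1 f(1,1)=1
t=2: f(2,-2)=1 f(2,0)=2 f(2,2)=1
t=3: f(3,-3)=1 f(3,-1)=3 f(3,1)=3 f(3,3)=1
t=4: f(4,-4)=1 f(4,-2)=4 f(4,0)=6 f(4,2)=4 f(4,4)=1
t=5: f(5,-5)=1 f(5,-3)=5 f(5,-1)=10 f(5,1)=10 f(5,3)=5 f(5,5)=1
t=6: f(6,-4)=6 f(6,-2)=15 f(6,0)=20 f(6,2)=15 f(6,4)=6 f(6,6)=1
t=7: f(7,-5)=6 f(7,-3)=21 f(7,-1)=35 f(7,1)=35 f(7,3)=21 f(7,5)=7 f(7,7)=1
t=8: f(8,-4)=27 f(8,-2)=56 f(8,0)=70 f(8,2)=56 f(8,4)=28 f(8,6)=8 f(8,8)=1
t=9: f(9,-5)=27 f(9,-3)=83 f(9,-1)=126 f(9,1)=126 f(9,3)=84 f(9,5)=36 f(9,7)=9 f(9,9)=1
t=10: f(10,-4)=110 f(10,-2)=209 f(10,0)=252 f(10,2)=210 f(10,4)=120 f(10,6)=45 f(10,8)=10 f(10,10)=1
t=11: f(11,-5)=110 f(11,-3)=319 f(11,-1)=461 f(11,1)=462 f(11,3)=330 f(11,5)=165 f(11,7)=55 f(11,9)=11 f(11,11)=1
t=12: f(12,-4)=429 f(12,-2)=780 f(12,0)=923 f(12,2)=792 f(12,4)=495 f(12,6)=220 f(12,8)=66 f(12,10)=12 f(12,12)=1
t=13: f(13,-5)=429 f(13,-3)=1209 f(13,-1)=1703 f(13,1)=1715 f(13,3)=1287 f(13,5)=715 f(13,7)=286 f(13,9)=78 f(13,11)=13 f(13,13)=1
t=14: f(14,-4)=1638 f(14,-2)=2912 f(14,0)=3418 f(14,2)=3002 f(14,4)=2002 f(14,6)=1001 f(14,8)=364 f(14,10)=91 f(14,12)=14 f(14,14)=1
t=15: f(15,-5)=1638 f(15,-3)=4550 f(15,-1)=6330 f(15,1)=6420 f(15,3)=5004 f(15,5)=3003 f(15,7)=1365 f(15,9)=455 f(15,11)=105 f(15,13)=15 f(15,15)=1
t=16: f(16,-4)=6188 f(16,-2)=10880 f(16,0)=12750 f(16,2)=11424 f(16,4)=8007 f(16,6)=4368 f(16,8)=1820 f(16,10)=560 f(16,12)=120 f(16,14)=16 f(16,16)=1
t=17: f(17,-5)=6188 f(17,-3)=17068 f(17,-1)=23630 f(17,1)=24174 f(17,3)=19431 f(17,5)=12375 f(17,7)=6188 f(17,9)=2380 f(17,11)=680 f(17,13)=136 f(17,15)=17 f(17,17)=1
t=18: f(18,-4)=23256 f(18,-2)=40698 f(18,0)=47804 f(18,2)=43605 f(18,4)=31806 f(18,6)=18563 f(18,8)=8568 f(18,10)=3060 f(18,12)=816 f(18,14)=153 f(18,16)=18 f(18,18)=1
t=19: f(19,-5)=23256 f(19,-3)=63954 f(19,-1)=88502 f(19,1)=91409 f(19,3)=75411 f(19,5)=50369 f(19,7)=27131 f(19,9)=11628 f(19,11)=3876 f(19,13)=969 f(19,15)=171 f(19,17)=19 f(19,19)=1
t=20: f(20,-4)=87210 f(20,-2)=152456 f(20,0)=179911 f(20,2)=166820 f(20,4)=125780 f(20,6)=77500 f(20,8)=38759 f(20,10)=15504 f(20,12)=4845 f(20,14)=1140 f(20,16)=190 f(20,18)=20 f(20,20)=1
t=21: f(21,-5)=87210 f(21,-3)=239666 f(21,-1)=332367 f(21,1)=346731 f(21,3)=292600 f(21,5)=203280 f(21,7)=116259 f(21,9)=54263 f(21,11)=20349 f(21,13)=5985 f(21,15)=1330 f(21,17)=210 f(21,19)=21 f(21,21)=1
t=22: f(22,-4)=326876 f(22,-2)=572033 f(22,0)=679098 f(22,2)=639331 f(22,4)=495880 f(22,6)=319539 f(22,8)=170522 f(22,10)=74612 f(22,12)=26334 f(22,14)=7315 f(22,16)=1540 f(22,18)=231 f(22,20)=22 f(22,22)=1
t=23: f(23,-5)=326876 f(23,-3)=898909 f(23,-1)=1251131 f(23,1)=1318429 f(23,3)=1135211 f(23,5)=815419 f(23,7)=490061 f(23,9)=245134 f(23,11)=100946 f(23,13)=33649 f(23,15)=8855 f(23,17)=1771 f(23,19)=253 f(23,21)=23 f(23,23)=1
t=24: f(24,-4)=1225785 f(24,-2)=2150040 f(24,0)=2569560 f(24,2)=2453640 f(24,4)=1950630 f(24,6)=1305480 f(24,8)=735195 f(24,10)=346080 f(24,12)=134595 f(24,14)=42504 f(24,16)=10626 f(24,18)=2024 f(24,20)=276 f(24,22)=24 f(24,24)=1
t=25: f(25,-5)=1225785 f(25,-3)=3375825 f(25,-1)=4719600 f(25,1)=5023200 f(25,3)=4404270 f(25,5)=3256110 f(25,7)=2040675 f(25,9)=1081275 f(25,11)=480675 f(25,13)=177099 f(25,15)=53130 f(25,17)=12650 f(25,19)=2300 f(25,21)=300 f(25,23)=25 f(25,25)=1
t=26: f(26,-4)=4601610 f(26,-2)=8095425 f(26,0)=9742800 f(26,2)=9427470 f(26,4)=7660380 f(26,6)=5296785 f(26,8)=3121950 f(26,10)=1561950 f(26,12)=657774 f(26,14)=230229 f(26,16)=65780 f(26,18)=14950 f(26,20)=2600 f(26,22)=325 f(26,24)=26 f(26,26)=1
t=27: f(27,-5)=4601610 f(27,-3)=12697035 f(27,-1)=17838225 f(27,1)=19170270 f(27,3)=17087850 f(27,5)=12957165 f(27,7)=8418735 f(27,9)=4683900 f(27,11)=2219724 f(27,13)=888003 f(27,15)=296009 f(27,17)=80730 f(27,19)=17550 f(27,21)=2925 f(27,23)=351 f(27,25)=27 f(27,27)=1
Σ_s f(27,s) = 100960110
P = 100960110/134217728 = 50480055/67108864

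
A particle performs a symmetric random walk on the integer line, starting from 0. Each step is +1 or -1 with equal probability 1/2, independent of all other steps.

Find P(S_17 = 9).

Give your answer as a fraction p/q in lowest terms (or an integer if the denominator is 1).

To reach position 9 after 17 steps: need 13 steps of +1 and 4 of -1.
Favorable paths: C(17,13) = 2380
Total paths: 2^17 = 131072
P = 2380/131072 = 595/32768

Answer: 595/32768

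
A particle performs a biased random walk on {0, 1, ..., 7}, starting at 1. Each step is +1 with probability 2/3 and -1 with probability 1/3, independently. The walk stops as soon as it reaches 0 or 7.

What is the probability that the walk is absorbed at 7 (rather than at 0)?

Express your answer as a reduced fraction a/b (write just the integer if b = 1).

Answer: 64/127

Derivation:
Biased walk: p = 2/3, q = 1/3, r = q/p = 1/2
Gambler's ruin: P(hit 7 before 0 | start at 1) = (1 - r^a)/(1 - r^N)
r^1 = 1/2; r^7 = 1/128
P = (1 - 1/2) / (1 - 1/128) = 1/2 / 127/128 = 64/127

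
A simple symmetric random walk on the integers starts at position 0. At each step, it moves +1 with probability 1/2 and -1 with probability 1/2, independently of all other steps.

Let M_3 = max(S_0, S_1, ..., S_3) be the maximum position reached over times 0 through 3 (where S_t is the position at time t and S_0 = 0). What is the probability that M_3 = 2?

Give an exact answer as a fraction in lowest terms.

Let M_3 = max(S_0,...,S_3). Use the reflection principle: for j ≥ 1, #{paths with M_3 ≥ j} = #{S_3 ≥ j} + #{S_3 ≥ j+1}.
By reflection, #{M_3 ≥ 2} = #{S_3 ≥ 2} + #{S_3 ≥ 3} = 1 + 1 = 2.
#{M_3 ≥ 3} = #{S_3 ≥ 3} + #{S_3 ≥ 4} = 1 + 0 = 1.
#{M_3 = 2} = 2 - 1 = 1.
P(M_3 = 2) = 1/8 = 1/8

Answer: 1/8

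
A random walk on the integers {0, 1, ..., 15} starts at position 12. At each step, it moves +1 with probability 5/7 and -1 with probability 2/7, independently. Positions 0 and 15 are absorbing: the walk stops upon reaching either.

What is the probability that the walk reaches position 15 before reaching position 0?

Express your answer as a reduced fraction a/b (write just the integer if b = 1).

Biased walk: p = 5/7, q = 2/7, r = q/p = 2/5
Gambler's ruin: P(hit 15 before 0 | start at 12) = (1 - r^a)/(1 - r^N)
r^12 = 4096/244140625; r^15 = 32768/30517578125
P = (1 - 4096/244140625) / (1 - 32768/30517578125) = 244136529/244140625 / 30517545357/30517578125 = 260829625/260833721

Answer: 260829625/260833721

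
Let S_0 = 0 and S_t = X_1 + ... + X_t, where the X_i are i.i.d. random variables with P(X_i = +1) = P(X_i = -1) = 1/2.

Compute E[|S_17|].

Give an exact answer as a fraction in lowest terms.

S_17 takes values m ≡ 1 (mod 2) with |m| ≤ 17; P(S_17=m) = C(17,(17+m)/2)/2^17.
Total paths: 2^17 = 131072
Distribution: P(S=-17)=1/131072, P(S=-15)=17/131072, P(S=-13)=136/131072, P(S=-11)=680/131072, P(S=-9)=2380/131072, P(S=-7)=6188/131072, P(S=-5)=12376/131072, P(S=-3)=19448/131072, P(S=-1)=24310/131072, P(S=1)=24310/131072, P(S=3)=19448/131072, P(S=5)=12376/131072, P(S=7)=6188/131072, P(S=9)=2380/131072, P(S=11)=680/131072, P(S=13)=136/131072, P(S=15)=17/131072, P(S=17)=1/131072
E[|S_17|] = Σ_m |m|·P(S_17=m) = 437580/131072 = 109395/32768

Answer: 109395/32768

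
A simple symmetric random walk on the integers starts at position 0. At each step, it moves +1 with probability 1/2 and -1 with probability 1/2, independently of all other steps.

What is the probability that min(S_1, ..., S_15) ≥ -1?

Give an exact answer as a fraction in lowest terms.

Answer: 6435/16384

Derivation:
Let f(t,s) = #length-t paths at position s with S_1..S_t all ≥ -1.
f(t,s) = f(t-1,s-1) + f(t-1,s+1) for s ≥ -1; f(t,s) = 0 for s < -1.
t=0: f(0,0)=1
t=1: f(1,-1)=1 f(1,1)=1
t=2: f(2,0)=2 f(2,2)=1
t=3: f(3,-1)=2 f(3,1)=3 f(3,3)=1
t=4: f(4,0)=5 f(4,2)=4 f(4,4)=1
t=5: f(5,-1)=5 f(5,1)=9 f(5,3)=5 f(5,5)=1
t=6: f(6,0)=14 f(6,2)=14 f(6,4)=6 f(6,6)=1
t=7: f(7,-1)=14 f(7,1)=28 f(7,3)=20 f(7,5)=7 f(7,7)=1
t=8: f(8,0)=42 f(8,2)=48 f(8,4)=27 f(8,6)=8 f(8,8)=1
t=9: f(9,-1)=42 f(9,1)=90 f(9,3)=75 f(9,5)=35 f(9,7)=9 f(9,9)=1
t=10: f(10,0)=132 f(10,2)=165 f(10,4)=110 f(10,6)=44 f(10,8)=10 f(10,10)=1
t=11: f(11,-1)=132 f(11,1)=297 f(11,3)=275 f(11,5)=154 f(11,7)=54 f(11,9)=11 f(11,11)=1
t=12: f(12,0)=429 f(12,2)=572 f(12,4)=429 f(12,6)=208 f(12,8)=65 f(12,10)=12 f(12,12)=1
t=13: f(13,-1)=429 f(13,1)=1001 f(13,3)=1001 f(13,5)=637 f(13,7)=273 f(13,9)=77 f(13,11)=13 f(13,13)=1
t=14: f(14,0)=1430 f(14,2)=2002 f(14,4)=1638 f(14,6)=910 f(14,8)=350 f(14,10)=90 f(14,12)=14 f(14,14)=1
t=15: f(15,-1)=1430 f(15,1)=3432 f(15,3)=3640 f(15,5)=2548 f(15,7)=1260 f(15,9)=440 f(15,11)=104 f(15,13)=15 f(15,15)=1
Σ_s f(15,s) = 12870
P = 12870/32768 = 6435/16384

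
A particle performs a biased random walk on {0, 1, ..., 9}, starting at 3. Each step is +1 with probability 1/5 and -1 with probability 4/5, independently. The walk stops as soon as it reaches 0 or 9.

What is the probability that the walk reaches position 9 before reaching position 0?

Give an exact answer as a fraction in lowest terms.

Answer: 1/4161

Derivation:
Biased walk: p = 1/5, q = 4/5, r = q/p = 4
Gambler's ruin: P(hit 9 before 0 | start at 3) = (1 - r^a)/(1 - r^N)
r^3 = 64; r^9 = 262144
P = (1 - 64) / (1 - 262144) = -63 / -262143 = 1/4161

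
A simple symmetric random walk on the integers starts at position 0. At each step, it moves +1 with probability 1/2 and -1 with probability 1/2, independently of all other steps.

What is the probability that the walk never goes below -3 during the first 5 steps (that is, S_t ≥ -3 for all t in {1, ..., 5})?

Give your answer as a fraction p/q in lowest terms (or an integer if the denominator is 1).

Answer: 15/16

Derivation:
Let f(t,s) = #length-t paths at position s with S_1..S_t all ≥ -3.
f(t,s) = f(t-1,s-1) + f(t-1,s+1) for s ≥ -3; f(t,s) = 0 for s < -3.
t=0: f(0,0)=1
t=1: f(1,-1)=1 f(1,1)=1
t=2: f(2,-2)=1 f(2,0)=2 f(2,2)=1
t=3: f(3,-3)=1 f(3,-1)=3 f(3,1)=3 f(3,3)=1
t=4: f(4,-2)=4 f(4,0)=6 f(4,2)=4 f(4,4)=1
t=5: f(5,-3)=4 f(5,-1)=10 f(5,1)=10 f(5,3)=5 f(5,5)=1
Σ_s f(5,s) = 30
P = 30/32 = 15/16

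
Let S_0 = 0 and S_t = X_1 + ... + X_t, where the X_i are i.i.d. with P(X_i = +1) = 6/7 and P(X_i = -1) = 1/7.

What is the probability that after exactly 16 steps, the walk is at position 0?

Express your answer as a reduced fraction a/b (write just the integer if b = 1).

To be at 0 after 16 steps: need exactly 8 steps of +1 and 8 of -1.
Number of such sequences: C(16,8) = 12870
Each has probability (6/7)^8 · (1/7)^8 = 1679616/33232930569601
P = 12870 · 1679616/33232930569601 = 21616657920/33232930569601

Answer: 21616657920/33232930569601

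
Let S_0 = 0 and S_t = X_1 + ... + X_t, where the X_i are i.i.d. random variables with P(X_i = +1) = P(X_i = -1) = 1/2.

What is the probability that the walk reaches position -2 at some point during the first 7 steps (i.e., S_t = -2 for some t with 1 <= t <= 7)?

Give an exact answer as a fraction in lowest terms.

Count via complement. Let g(t,s) = #length-t paths at position s with S_1..S_t all ≠ -2.
g(t,s) = g(t-1,s-1) + g(t-1,s+1) for s ≠ -2; g(t,-2) = 0.
t=0: g(0,0)=1
t=1: g(1,-1)=1 g(1,1)=1
t=2: g(2,0)=2 g(2,2)=1
t=3: g(3,-1)=2 g(3,1)=3 g(3,3)=1
t=4: g(4,0)=5 g(4,2)=4 g(4,4)=1
t=5: g(5,-1)=5 g(5,1)=9 g(5,3)=5 g(5,5)=1
t=6: g(6,0)=14 g(6,2)=14 g(6,4)=6 g(6,6)=1
t=7: g(7,-1)=14 g(7,1)=28 g(7,3)=20 g(7,5)=7 g(7,7)=1
Paths never hitting -2: Σ_s g(7,s) = 70
Paths hitting -2: 2^7 - 70 = 58
P = 58/128 = 29/64

Answer: 29/64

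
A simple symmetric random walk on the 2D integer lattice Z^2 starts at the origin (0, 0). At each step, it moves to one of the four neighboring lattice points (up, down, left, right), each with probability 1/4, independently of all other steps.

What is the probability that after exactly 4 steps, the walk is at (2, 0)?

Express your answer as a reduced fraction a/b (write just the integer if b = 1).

Let h be the number of horizontal steps (so 4-h are vertical). To end at (2,0) need (h+2)/2 right-steps and ((4-h)+0)/2 up-steps.
Sum over h with 2 ≤ h ≤ 4, h ≡ 0 (mod 2), 4-h ≡ 0 (mod 2):
h=2: C(4,2)·C(2,2)·C(2,1) = 6·1·2 = 12
h=4: C(4,4)·C(4,3)·C(0,0) = 1·4·1 = 4
Total favorable: 16
Total paths: 4^4 = 256
P = 16/256 = 1/16

Answer: 1/16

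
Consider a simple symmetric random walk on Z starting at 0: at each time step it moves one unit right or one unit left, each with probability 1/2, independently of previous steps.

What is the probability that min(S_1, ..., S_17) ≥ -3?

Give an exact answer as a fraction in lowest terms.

Answer: 21879/32768

Derivation:
Let f(t,s) = #length-t paths at position s with S_1..S_t all ≥ -3.
f(t,s) = f(t-1,s-1) + f(t-1,s+1) for s ≥ -3; f(t,s) = 0 for s < -3.
t=0: f(0,0)=1
t=1: f(1,-1)=1 f(1,1)=1
t=2: f(2,-2)=1 f(2,0)=2 f(2,2)=1
t=3: f(3,-3)=1 f(3,-1)=3 f(3,1)=3 f(3,3)=1
t=4: f(4,-2)=4 f(4,0)=6 f(4,2)=4 f(4,4)=1
t=5: f(5,-3)=4 f(5,-1)=10 f(5,1)=10 f(5,3)=5 f(5,5)=1
t=6: f(6,-2)=14 f(6,0)=20 f(6,2)=15 f(6,4)=6 f(6,6)=1
t=7: f(7,-3)=14 f(7,-1)=34 f(7,1)=35 f(7,3)=21 f(7,5)=7 f(7,7)=1
t=8: f(8,-2)=48 f(8,0)=69 f(8,2)=56 f(8,4)=28 f(8,6)=8 f(8,8)=1
t=9: f(9,-3)=48 f(9,-1)=117 f(9,1)=125 f(9,3)=84 f(9,5)=36 f(9,7)=9 f(9,9)=1
t=10: f(10,-2)=165 f(10,0)=242 f(10,2)=209 f(10,4)=120 f(10,6)=45 f(10,8)=10 f(10,10)=1
t=11: f(11,-3)=165 f(11,-1)=407 f(11,1)=451 f(11,3)=329 f(11,5)=165 f(11,7)=55 f(11,9)=11 f(11,11)=1
t=12: f(12,-2)=572 f(12,0)=858 f(12,2)=780 f(12,4)=494 f(12,6)=220 f(12,8)=66 f(12,10)=12 f(12,12)=1
t=13: f(13,-3)=572 f(13,-1)=1430 f(13,1)=1638 f(13,3)=1274 f(13,5)=714 f(13,7)=286 f(13,9)=78 f(13,11)=13 f(13,13)=1
t=14: f(14,-2)=2002 f(14,0)=3068 f(14,2)=2912 f(14,4)=1988 f(14,6)=1000 f(14,8)=364 f(14,10)=91 f(14,12)=14 f(14,14)=1
t=15: f(15,-3)=2002 f(15,-1)=5070 f(15,1)=5980 f(15,3)=4900 f(15,5)=2988 f(15,7)=1364 f(15,9)=455 f(15,11)=105 f(15,13)=15 f(15,15)=1
t=16: f(16,-2)=7072 f(16,0)=11050 f(16,2)=10880 f(16,4)=7888 f(16,6)=4352 f(16,8)=1819 f(16,10)=560 f(16,12)=120 f(16,14)=16 f(16,16)=1
t=17: f(17,-3)=7072 f(17,-1)=18122 f(17,1)=21930 f(17,3)=18768 f(17,5)=12240 f(17,7)=6171 f(17,9)=2379 f(17,11)=680 f(17,13)=136 f(17,15)=17 f(17,17)=1
Σ_s f(17,s) = 87516
P = 87516/131072 = 21879/32768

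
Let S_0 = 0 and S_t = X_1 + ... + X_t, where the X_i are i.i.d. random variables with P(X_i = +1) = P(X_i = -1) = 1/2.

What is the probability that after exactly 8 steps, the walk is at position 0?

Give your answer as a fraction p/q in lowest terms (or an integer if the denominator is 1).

Answer: 35/128

Derivation:
To return to 0 after 8 steps: need exactly 4 steps of +1 and 4 of -1.
Favorable paths: C(8,4) = 70
Total paths: 2^8 = 256
P = 70/256 = 35/128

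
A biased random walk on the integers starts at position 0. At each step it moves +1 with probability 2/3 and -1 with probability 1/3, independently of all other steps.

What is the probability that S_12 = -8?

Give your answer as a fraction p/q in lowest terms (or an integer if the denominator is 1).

To reach position -8 after 12 steps: need 2 steps of +1 and 10 steps of -1.
Number of such sequences: C(12,2) = 66
Each has probability (2/3)^2 · (1/3)^10 = 4/531441
P = 66 · 4/531441 = 88/177147

Answer: 88/177147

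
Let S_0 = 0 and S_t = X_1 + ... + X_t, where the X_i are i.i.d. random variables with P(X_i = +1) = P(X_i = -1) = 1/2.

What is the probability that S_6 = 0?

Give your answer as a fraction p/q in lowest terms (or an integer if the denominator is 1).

Answer: 5/16

Derivation:
To return to 0 after 6 steps: need exactly 3 steps of +1 and 3 of -1.
Favorable paths: C(6,3) = 20
Total paths: 2^6 = 64
P = 20/64 = 5/16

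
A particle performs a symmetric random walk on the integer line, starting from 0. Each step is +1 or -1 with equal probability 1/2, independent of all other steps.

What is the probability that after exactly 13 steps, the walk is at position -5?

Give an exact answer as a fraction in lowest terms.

Answer: 715/8192

Derivation:
To reach position -5 after 13 steps: need 4 steps of +1 and 9 of -1.
Favorable paths: C(13,4) = 715
Total paths: 2^13 = 8192
P = 715/8192 = 715/8192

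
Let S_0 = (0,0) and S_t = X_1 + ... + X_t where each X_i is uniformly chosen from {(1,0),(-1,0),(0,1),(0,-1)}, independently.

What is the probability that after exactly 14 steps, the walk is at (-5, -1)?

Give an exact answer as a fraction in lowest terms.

Let h be the number of horizontal steps (so 14-h are vertical). To end at (-5,-1) need (h-5)/2 right-steps and ((14-h)-1)/2 up-steps.
Sum over h with 5 ≤ h ≤ 13, h ≡ 1 (mod 2), 14-h ≡ 1 (mod 2):
h=5: C(14,5)·C(5,0)·C(9,4) = 2002·1·126 = 252252
h=7: C(14,7)·C(7,1)·C(7,3) = 3432·7·35 = 840840
h=9: C(14,9)·C(9,2)·C(5,2) = 2002·36·10 = 720720
h=11: C(14,11)·C(11,3)·C(3,1) = 364·165·3 = 180180
h=13: C(14,13)·C(13,4)·C(1,0) = 14·715·1 = 10010
Total favorable: 2004002
Total paths: 4^14 = 268435456
P = 2004002/268435456 = 1002001/134217728

Answer: 1002001/134217728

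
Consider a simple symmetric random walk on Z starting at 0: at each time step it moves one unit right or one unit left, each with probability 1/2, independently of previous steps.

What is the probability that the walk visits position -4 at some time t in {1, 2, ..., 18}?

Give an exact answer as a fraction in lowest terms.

Count via complement. Let g(t,s) = #length-t paths at position s with S_1..S_t all ≠ -4.
g(t,s) = g(t-1,s-1) + g(t-1,s+1) for s ≠ -4; g(t,-4) = 0.
t=0: g(0,0)=1
t=1: g(1,-1)=1 g(1,1)=1
t=2: g(2,-2)=1 g(2,0)=2 g(2,2)=1
t=3: g(3,-3)=1 g(3,-1)=3 g(3,1)=3 g(3,3)=1
t=4: g(4,-2)=4 g(4,0)=6 g(4,2)=4 g(4,4)=1
t=5: g(5,-3)=4 g(5,-1)=10 g(5,1)=10 g(5,3)=5 g(5,5)=1
t=6: g(6,-2)=14 g(6,0)=20 g(6,2)=15 g(6,4)=6 g(6,6)=1
t=7: g(7,-3)=14 g(7,-1)=34 g(7,1)=35 g(7,3)=21 g(7,5)=7 g(7,7)=1
t=8: g(8,-2)=48 g(8,0)=69 g(8,2)=56 g(8,4)=28 g(8,6)=8 g(8,8)=1
t=9: g(9,-3)=48 g(9,-1)=117 g(9,1)=125 g(9,3)=84 g(9,5)=36 g(9,7)=9 g(9,9)=1
t=10: g(10,-2)=165 g(10,0)=242 g(10,2)=209 g(10,4)=120 g(10,6)=45 g(10,8)=10 g(10,10)=1
t=11: g(11,-3)=165 g(11,-1)=407 g(11,1)=451 g(11,3)=329 g(11,5)=165 g(11,7)=55 g(11,9)=11 g(11,11)=1
t=12: g(12,-2)=572 g(12,0)=858 g(12,2)=780 g(12,4)=494 g(12,6)=220 g(12,8)=66 g(12,10)=12 g(12,12)=1
t=13: g(13,-3)=572 g(13,-1)=1430 g(13,1)=1638 g(13,3)=1274 g(13,5)=714 g(13,7)=286 g(13,9)=78 g(13,11)=13 g(13,13)=1
t=14: g(14,-2)=2002 g(14,0)=3068 g(14,2)=2912 g(14,4)=1988 g(14,6)=1000 g(14,8)=364 g(14,10)=91 g(14,12)=14 g(14,14)=1
t=15: g(15,-3)=2002 g(15,-1)=5070 g(15,1)=5980 g(15,3)=4900 g(15,5)=2988 g(15,7)=1364 g(15,9)=455 g(15,11)=105 g(15,13)=15 g(15,15)=1
t=16: g(16,-2)=7072 g(16,0)=11050 g(16,2)=10880 g(16,4)=7888 g(16,6)=4352 g(16,8)=1819 g(16,10)=560 g(16,12)=120 g(16,14)=16 g(16,16)=1
t=17: g(17,-3)=7072 g(17,-1)=18122 g(17,1)=21930 g(17,3)=18768 g(17,5)=12240 g(17,7)=6171 g(17,9)=2379 g(17,11)=680 g(17,13)=136 g(17,15)=17 g(17,17)=1
t=18: g(18,-2)=25194 g(18,0)=40052 g(18,2)=40698 g(18,4)=31008 g(18,6)=18411 g(18,8)=8550 g(18,10)=3059 g(18,12)=816 g(18,14)=153 g(18,16)=18 g(18,18)=1
Paths never hitting -4: Σ_s g(18,s) = 167960
Paths hitting -4: 2^18 - 167960 = 94184
P = 94184/262144 = 11773/32768

Answer: 11773/32768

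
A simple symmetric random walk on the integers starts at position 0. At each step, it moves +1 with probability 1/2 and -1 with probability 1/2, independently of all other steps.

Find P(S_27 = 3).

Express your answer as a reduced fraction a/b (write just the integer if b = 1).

To reach position 3 after 27 steps: need 15 steps of +1 and 12 of -1.
Favorable paths: C(27,15) = 17383860
Total paths: 2^27 = 134217728
P = 17383860/134217728 = 4345965/33554432

Answer: 4345965/33554432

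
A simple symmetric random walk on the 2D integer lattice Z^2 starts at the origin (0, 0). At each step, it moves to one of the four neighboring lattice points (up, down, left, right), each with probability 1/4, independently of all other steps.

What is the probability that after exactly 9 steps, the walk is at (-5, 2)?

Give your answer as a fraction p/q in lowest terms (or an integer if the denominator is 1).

Answer: 189/65536

Derivation:
Let h be the number of horizontal steps (so 9-h are vertical). To end at (-5,2) need (h-5)/2 right-steps and ((9-h)+2)/2 up-steps.
Sum over h with 5 ≤ h ≤ 7, h ≡ 1 (mod 2), 9-h ≡ 0 (mod 2):
h=5: C(9,5)·C(5,0)·C(4,3) = 126·1·4 = 504
h=7: C(9,7)·C(7,1)·C(2,2) = 36·7·1 = 252
Total favorable: 756
Total paths: 4^9 = 262144
P = 756/262144 = 189/65536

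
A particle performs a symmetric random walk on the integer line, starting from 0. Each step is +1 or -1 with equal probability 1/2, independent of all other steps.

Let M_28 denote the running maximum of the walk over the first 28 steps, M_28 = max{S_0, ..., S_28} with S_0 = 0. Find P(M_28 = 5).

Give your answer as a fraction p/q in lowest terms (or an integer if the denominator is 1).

Answer: 5368545/67108864

Derivation:
Let M_28 = max(S_0,...,S_28). Use the reflection principle: for j ≥ 1, #{paths with M_28 ≥ j} = #{S_28 ≥ j} + #{S_28 ≥ j+1}.
By reflection, #{M_28 ≥ 5} = #{S_28 ≥ 5} + #{S_28 ≥ 6} = 46295513 + 46295513 = 92591026.
#{M_28 ≥ 6} = #{S_28 ≥ 6} + #{S_28 ≥ 7} = 46295513 + 24821333 = 71116846.
#{M_28 = 5} = 92591026 - 71116846 = 21474180.
P(M_28 = 5) = 21474180/268435456 = 5368545/67108864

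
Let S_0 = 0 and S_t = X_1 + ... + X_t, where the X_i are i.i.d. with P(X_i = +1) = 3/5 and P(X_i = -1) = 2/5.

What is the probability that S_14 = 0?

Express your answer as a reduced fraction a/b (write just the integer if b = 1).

Answer: 960740352/6103515625

Derivation:
To be at 0 after 14 steps: need exactly 7 steps of +1 and 7 of -1.
Number of such sequences: C(14,7) = 3432
Each has probability (3/5)^7 · (2/5)^7 = 279936/6103515625
P = 3432 · 279936/6103515625 = 960740352/6103515625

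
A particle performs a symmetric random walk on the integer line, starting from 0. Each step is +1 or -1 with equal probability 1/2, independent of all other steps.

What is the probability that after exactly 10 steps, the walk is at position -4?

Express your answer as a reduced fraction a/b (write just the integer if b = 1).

To reach position -4 after 10 steps: need 3 steps of +1 and 7 of -1.
Favorable paths: C(10,3) = 120
Total paths: 2^10 = 1024
P = 120/1024 = 15/128

Answer: 15/128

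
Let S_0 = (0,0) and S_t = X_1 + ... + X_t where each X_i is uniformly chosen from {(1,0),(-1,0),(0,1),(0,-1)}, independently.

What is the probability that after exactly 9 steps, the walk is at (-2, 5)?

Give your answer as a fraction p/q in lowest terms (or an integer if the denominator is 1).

Answer: 189/65536

Derivation:
Let h be the number of horizontal steps (so 9-h are vertical). To end at (-2,5) need (h-2)/2 right-steps and ((9-h)+5)/2 up-steps.
Sum over h with 2 ≤ h ≤ 4, h ≡ 0 (mod 2), 9-h ≡ 1 (mod 2):
h=2: C(9,2)·C(2,0)·C(7,6) = 36·1·7 = 252
h=4: C(9,4)·C(4,1)·C(5,5) = 126·4·1 = 504
Total favorable: 756
Total paths: 4^9 = 262144
P = 756/262144 = 189/65536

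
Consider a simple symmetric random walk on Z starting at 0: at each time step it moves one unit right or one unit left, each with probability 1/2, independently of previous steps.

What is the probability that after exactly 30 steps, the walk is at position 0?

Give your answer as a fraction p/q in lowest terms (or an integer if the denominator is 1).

To return to 0 after 30 steps: need exactly 15 steps of +1 and 15 of -1.
Favorable paths: C(30,15) = 155117520
Total paths: 2^30 = 1073741824
P = 155117520/1073741824 = 9694845/67108864

Answer: 9694845/67108864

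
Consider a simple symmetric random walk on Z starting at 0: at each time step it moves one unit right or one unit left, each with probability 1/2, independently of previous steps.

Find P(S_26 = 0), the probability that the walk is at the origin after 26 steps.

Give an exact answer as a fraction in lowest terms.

To return to 0 after 26 steps: need exactly 13 steps of +1 and 13 of -1.
Favorable paths: C(26,13) = 10400600
Total paths: 2^26 = 67108864
P = 10400600/67108864 = 1300075/8388608

Answer: 1300075/8388608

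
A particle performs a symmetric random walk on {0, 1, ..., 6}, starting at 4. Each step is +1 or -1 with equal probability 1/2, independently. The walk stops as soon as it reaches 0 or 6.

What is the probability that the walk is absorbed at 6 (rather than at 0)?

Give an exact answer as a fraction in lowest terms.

Answer: 2/3

Derivation:
Symmetric walk (p = 1/2): the harmonic-function argument gives P(hit 6 before 0 | start at 4) = a/N.
P = 4/6 = 2/3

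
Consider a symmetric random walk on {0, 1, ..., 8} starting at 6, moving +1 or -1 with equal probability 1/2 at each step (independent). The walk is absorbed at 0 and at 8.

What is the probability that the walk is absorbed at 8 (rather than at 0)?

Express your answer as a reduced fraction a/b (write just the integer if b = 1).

Answer: 3/4

Derivation:
Symmetric walk (p = 1/2): the harmonic-function argument gives P(hit 8 before 0 | start at 6) = a/N.
P = 6/8 = 3/4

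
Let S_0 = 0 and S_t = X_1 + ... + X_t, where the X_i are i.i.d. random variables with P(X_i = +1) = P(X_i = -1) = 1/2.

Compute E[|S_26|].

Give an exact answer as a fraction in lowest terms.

S_26 takes values m ≡ 0 (mod 2) with |m| ≤ 26; P(S_26=m) = C(26,(26+m)/2)/2^26.
Total paths: 2^26 = 67108864
Distribution: P(S=-26)=1/67108864, P(S=-24)=26/67108864, P(S=-22)=325/67108864, P(S=-20)=2600/67108864, P(S=-18)=14950/67108864, P(S=-16)=65780/67108864, P(S=-14)=230230/67108864, P(S=-12)=657800/67108864, P(S=-10)=1562275/67108864, P(S=-8)=3124550/67108864, P(S=-6)=5311735/67108864, P(S=-4)=7726160/67108864, P(S=-2)=9657700/67108864, P(S=0)=10400600/67108864, P(S=2)=9657700/67108864, P(S=4)=7726160/67108864, P(S=6)=5311735/67108864, P(S=8)=3124550/67108864, P(S=10)=1562275/67108864, P(S=12)=657800/67108864, P(S=14)=230230/67108864, P(S=16)=65780/67108864, P(S=18)=14950/67108864, P(S=20)=2600/67108864, P(S=22)=325/67108864, P(S=24)=26/67108864, P(S=26)=1/67108864
E[|S_26|] = Σ_m |m|·P(S_26=m) = 270415600/67108864 = 16900975/4194304

Answer: 16900975/4194304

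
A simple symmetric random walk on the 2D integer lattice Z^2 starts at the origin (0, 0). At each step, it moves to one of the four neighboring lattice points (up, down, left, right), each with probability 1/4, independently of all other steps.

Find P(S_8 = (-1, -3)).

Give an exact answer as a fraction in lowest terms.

Let h be the number of horizontal steps (so 8-h are vertical). To end at (-1,-3) need (h-1)/2 right-steps and ((8-h)-3)/2 up-steps.
Sum over h with 1 ≤ h ≤ 5, h ≡ 1 (mod 2), 8-h ≡ 1 (mod 2):
h=1: C(8,1)·C(1,0)·C(7,2) = 8·1·21 = 168
h=3: C(8,3)·C(3,1)·C(5,1) = 56·3·5 = 840
h=5: C(8,5)·C(5,2)·C(3,0) = 56·10·1 = 560
Total favorable: 1568
Total paths: 4^8 = 65536
P = 1568/65536 = 49/2048

Answer: 49/2048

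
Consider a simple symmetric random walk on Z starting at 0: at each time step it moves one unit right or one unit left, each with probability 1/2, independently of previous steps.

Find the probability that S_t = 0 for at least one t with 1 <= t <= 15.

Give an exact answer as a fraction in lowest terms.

Count via complement. Let g(t,s) = #length-t paths at position s with S_1..S_t all ≠ 0.
g(t,s) = g(t-1,s-1) + g(t-1,s+1) for s ≠ 0; g(t,0) = 0.
t=0: g(0,0)=1
t=1: g(1,-1)=1 g(1,1)=1
t=2: g(2,-2)=1 g(2,2)=1
t=3: g(3,-3)=1 g(3,-1)=1 g(3,1)=1 g(3,3)=1
t=4: g(4,-4)=1 g(4,-2)=2 g(4,2)=2 g(4,4)=1
t=5: g(5,-5)=1 g(5,-3)=3 g(5,-1)=2 g(5,1)=2 g(5,3)=3 g(5,5)=1
t=6: g(6,-6)=1 g(6,-4)=4 g(6,-2)=5 g(6,2)=5 g(6,4)=4 g(6,6)=1
t=7: g(7,-7)=1 g(7,-5)=5 g(7,-3)=9 g(7,-1)=5 g(7,1)=5 g(7,3)=9 g(7,5)=5 g(7,7)=1
t=8: g(8,-8)=1 g(8,-6)=6 g(8,-4)=14 g(8,-2)=14 g(8,2)=14 g(8,4)=14 g(8,6)=6 g(8,8)=1
t=9: g(9,-9)=1 g(9,-7)=7 g(9,-5)=20 g(9,-3)=28 g(9,-1)=14 g(9,1)=14 g(9,3)=28 g(9,5)=20 g(9,7)=7 g(9,9)=1
t=10: g(10,-10)=1 g(10,-8)=8 g(10,-6)=27 g(10,-4)=48 g(10,-2)=42 g(10,2)=42 g(10,4)=48 g(10,6)=27 g(10,8)=8 g(10,10)=1
t=11: g(11,-11)=1 g(11,-9)=9 g(11,-7)=35 g(11,-5)=75 g(11,-3)=90 g(11,-1)=42 g(11,1)=42 g(11,3)=90 g(11,5)=75 g(11,7)=35 g(11,9)=9 g(11,11)=1
t=12: g(12,-12)=1 g(12,-10)=10 g(12,-8)=44 g(12,-6)=110 g(12,-4)=165 g(12,-2)=132 g(12,2)=132 g(12,4)=165 g(12,6)=110 g(12,8)=44 g(12,10)=10 g(12,12)=1
t=13: g(13,-13)=1 g(13,-11)=11 g(13,-9)=54 g(13,-7)=154 g(13,-5)=275 g(13,-3)=297 g(13,-1)=132 g(13,1)=132 g(13,3)=297 g(13,5)=275 g(13,7)=154 g(13,9)=54 g(13,11)=11 g(13,13)=1
t=14: g(14,-14)=1 g(14,-12)=12 g(14,-10)=65 g(14,-8)=208 g(14,-6)=429 g(14,-4)=572 g(14,-2)=429 g(14,2)=429 g(14,4)=572 g(14,6)=429 g(14,8)=208 g(14,10)=65 g(14,12)=12 g(14,14)=1
t=15: g(15,-15)=1 g(15,-13)=13 g(15,-11)=77 g(15,-9)=273 g(15,-7)=637 g(15,-5)=1001 g(15,-3)=1001 g(15,-1)=429 g(15,1)=429 g(15,3)=1001 g(15,5)=1001 g(15,7)=637 g(15,9)=273 g(15,11)=77 g(15,13)=13 g(15,15)=1
Paths never hitting 0: Σ_s g(15,s) = 6864
Paths hitting 0: 2^15 - 6864 = 25904
P = 25904/32768 = 1619/2048

Answer: 1619/2048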